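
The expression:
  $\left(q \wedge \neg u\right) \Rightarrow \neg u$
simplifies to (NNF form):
$\text{True}$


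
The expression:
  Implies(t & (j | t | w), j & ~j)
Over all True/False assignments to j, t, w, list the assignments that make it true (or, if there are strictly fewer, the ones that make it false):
is true only for:
  j=False, t=False, w=False;
  j=False, t=False, w=True;
  j=True, t=False, w=False;
  j=True, t=False, w=True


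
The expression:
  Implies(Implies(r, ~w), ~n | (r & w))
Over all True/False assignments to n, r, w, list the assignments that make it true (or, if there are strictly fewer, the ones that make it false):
is false only for:
  n=True, r=False, w=False;
  n=True, r=False, w=True;
  n=True, r=True, w=False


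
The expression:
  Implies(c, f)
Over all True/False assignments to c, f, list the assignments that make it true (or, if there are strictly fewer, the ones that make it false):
is false only for:
  c=True, f=False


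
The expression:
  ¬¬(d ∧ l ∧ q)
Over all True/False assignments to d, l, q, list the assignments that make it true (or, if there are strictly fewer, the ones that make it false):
is true only for:
  d=True, l=True, q=True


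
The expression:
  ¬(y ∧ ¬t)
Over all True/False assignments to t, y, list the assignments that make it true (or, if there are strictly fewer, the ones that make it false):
is false only for:
  t=False, y=True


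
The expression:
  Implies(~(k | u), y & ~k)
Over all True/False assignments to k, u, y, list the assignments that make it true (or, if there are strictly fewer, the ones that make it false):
is false only for:
  k=False, u=False, y=False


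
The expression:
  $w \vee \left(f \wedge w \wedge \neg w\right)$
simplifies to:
$w$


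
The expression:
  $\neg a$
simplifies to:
$\neg a$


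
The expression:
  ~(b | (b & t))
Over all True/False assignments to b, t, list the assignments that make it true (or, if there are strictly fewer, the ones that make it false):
is true only for:
  b=False, t=False;
  b=False, t=True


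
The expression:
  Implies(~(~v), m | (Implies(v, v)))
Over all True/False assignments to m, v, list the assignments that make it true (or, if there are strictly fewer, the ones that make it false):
is always true.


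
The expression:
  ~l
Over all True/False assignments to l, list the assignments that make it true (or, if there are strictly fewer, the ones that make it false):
is true only for:
  l=False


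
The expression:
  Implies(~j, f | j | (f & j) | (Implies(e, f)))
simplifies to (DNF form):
f | j | ~e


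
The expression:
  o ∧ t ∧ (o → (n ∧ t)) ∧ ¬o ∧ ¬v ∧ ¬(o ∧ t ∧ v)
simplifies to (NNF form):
False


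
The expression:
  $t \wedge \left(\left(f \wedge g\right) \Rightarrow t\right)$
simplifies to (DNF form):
$t$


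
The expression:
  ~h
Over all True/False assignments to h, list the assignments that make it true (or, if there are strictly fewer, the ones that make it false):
is true only for:
  h=False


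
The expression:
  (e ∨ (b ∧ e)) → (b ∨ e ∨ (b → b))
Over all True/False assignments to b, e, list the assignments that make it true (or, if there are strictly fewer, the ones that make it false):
is always true.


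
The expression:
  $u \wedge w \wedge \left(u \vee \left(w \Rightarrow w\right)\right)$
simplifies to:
$u \wedge w$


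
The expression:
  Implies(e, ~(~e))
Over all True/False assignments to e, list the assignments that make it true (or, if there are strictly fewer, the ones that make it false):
is always true.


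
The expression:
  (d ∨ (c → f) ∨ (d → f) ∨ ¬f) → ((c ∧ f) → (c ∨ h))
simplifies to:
True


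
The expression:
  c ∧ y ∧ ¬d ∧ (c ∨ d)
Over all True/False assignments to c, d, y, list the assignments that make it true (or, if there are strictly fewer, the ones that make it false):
is true only for:
  c=True, d=False, y=True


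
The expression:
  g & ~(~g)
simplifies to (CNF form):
g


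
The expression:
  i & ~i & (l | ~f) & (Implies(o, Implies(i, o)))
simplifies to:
False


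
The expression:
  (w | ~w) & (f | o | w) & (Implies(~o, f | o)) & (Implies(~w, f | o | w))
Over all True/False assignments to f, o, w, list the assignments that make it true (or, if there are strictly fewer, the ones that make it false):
is false only for:
  f=False, o=False, w=False;
  f=False, o=False, w=True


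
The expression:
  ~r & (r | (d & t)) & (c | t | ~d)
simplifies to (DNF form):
d & t & ~r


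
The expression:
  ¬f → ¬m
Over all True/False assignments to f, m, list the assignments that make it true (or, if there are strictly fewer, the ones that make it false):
is false only for:
  f=False, m=True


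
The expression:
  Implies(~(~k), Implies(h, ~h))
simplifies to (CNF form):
~h | ~k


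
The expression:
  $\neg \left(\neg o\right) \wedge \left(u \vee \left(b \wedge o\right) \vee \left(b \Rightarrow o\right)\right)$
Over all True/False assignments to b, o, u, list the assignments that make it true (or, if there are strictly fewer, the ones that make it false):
is true only for:
  b=False, o=True, u=False;
  b=False, o=True, u=True;
  b=True, o=True, u=False;
  b=True, o=True, u=True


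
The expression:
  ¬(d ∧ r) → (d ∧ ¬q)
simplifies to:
d ∧ (r ∨ ¬q)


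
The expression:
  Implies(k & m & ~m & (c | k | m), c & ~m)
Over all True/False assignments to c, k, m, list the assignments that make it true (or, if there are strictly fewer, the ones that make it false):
is always true.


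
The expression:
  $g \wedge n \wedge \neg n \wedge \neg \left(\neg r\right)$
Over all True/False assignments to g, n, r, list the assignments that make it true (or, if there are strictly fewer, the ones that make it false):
is never true.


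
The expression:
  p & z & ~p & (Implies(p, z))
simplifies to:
False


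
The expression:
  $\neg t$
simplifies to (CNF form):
$\neg t$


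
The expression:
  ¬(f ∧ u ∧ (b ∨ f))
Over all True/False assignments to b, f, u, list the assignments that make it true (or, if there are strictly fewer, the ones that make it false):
is false only for:
  b=False, f=True, u=True;
  b=True, f=True, u=True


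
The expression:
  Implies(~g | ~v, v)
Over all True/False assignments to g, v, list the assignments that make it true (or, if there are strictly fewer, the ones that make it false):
is true only for:
  g=False, v=True;
  g=True, v=True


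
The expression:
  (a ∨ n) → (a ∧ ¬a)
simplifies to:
¬a ∧ ¬n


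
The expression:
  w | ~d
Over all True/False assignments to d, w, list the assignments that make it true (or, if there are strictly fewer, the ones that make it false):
is false only for:
  d=True, w=False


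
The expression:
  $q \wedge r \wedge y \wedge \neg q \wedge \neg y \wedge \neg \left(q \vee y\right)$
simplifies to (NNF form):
$\text{False}$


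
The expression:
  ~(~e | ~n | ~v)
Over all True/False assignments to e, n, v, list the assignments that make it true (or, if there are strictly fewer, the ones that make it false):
is true only for:
  e=True, n=True, v=True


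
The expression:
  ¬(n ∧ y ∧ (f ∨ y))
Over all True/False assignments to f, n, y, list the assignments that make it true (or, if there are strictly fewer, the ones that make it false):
is false only for:
  f=False, n=True, y=True;
  f=True, n=True, y=True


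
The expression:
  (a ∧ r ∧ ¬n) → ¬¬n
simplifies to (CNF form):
n ∨ ¬a ∨ ¬r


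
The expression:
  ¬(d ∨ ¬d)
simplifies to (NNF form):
False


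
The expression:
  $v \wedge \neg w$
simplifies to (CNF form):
$v \wedge \neg w$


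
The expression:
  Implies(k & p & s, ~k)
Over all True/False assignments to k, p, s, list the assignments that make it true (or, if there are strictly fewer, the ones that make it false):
is false only for:
  k=True, p=True, s=True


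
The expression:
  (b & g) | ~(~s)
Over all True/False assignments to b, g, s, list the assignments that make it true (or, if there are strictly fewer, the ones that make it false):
is false only for:
  b=False, g=False, s=False;
  b=False, g=True, s=False;
  b=True, g=False, s=False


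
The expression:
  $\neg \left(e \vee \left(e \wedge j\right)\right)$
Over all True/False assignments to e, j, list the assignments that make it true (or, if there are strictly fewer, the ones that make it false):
is true only for:
  e=False, j=False;
  e=False, j=True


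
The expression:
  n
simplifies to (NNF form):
n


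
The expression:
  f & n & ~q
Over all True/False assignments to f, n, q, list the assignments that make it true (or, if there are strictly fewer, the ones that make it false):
is true only for:
  f=True, n=True, q=False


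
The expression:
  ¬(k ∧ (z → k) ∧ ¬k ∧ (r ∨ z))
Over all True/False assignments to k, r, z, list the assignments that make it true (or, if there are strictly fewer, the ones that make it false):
is always true.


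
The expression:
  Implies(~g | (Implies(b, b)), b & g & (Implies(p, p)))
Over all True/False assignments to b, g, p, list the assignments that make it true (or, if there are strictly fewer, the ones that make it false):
is true only for:
  b=True, g=True, p=False;
  b=True, g=True, p=True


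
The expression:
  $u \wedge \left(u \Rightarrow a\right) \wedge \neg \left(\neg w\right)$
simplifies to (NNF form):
$a \wedge u \wedge w$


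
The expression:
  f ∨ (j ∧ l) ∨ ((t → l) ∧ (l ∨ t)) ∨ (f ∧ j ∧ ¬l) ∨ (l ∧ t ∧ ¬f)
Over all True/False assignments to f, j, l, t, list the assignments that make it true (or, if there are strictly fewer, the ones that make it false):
is false only for:
  f=False, j=False, l=False, t=False;
  f=False, j=False, l=False, t=True;
  f=False, j=True, l=False, t=False;
  f=False, j=True, l=False, t=True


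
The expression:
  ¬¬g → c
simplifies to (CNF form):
c ∨ ¬g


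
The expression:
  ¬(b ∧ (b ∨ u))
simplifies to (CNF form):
¬b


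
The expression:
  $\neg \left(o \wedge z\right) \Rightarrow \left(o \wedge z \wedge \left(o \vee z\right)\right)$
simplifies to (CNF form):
$o \wedge z$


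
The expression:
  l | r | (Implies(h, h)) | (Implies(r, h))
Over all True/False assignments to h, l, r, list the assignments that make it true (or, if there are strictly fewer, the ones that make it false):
is always true.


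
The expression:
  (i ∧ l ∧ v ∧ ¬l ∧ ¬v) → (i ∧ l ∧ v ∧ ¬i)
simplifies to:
True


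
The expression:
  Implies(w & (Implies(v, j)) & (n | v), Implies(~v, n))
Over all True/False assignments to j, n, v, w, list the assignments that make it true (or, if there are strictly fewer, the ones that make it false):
is always true.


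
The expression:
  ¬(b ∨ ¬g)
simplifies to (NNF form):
g ∧ ¬b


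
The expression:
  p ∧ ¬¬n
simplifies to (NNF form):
n ∧ p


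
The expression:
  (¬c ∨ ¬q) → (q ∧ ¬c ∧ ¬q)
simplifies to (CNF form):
c ∧ q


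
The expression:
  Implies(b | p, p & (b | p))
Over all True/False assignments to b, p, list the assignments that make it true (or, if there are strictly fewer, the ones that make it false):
is false only for:
  b=True, p=False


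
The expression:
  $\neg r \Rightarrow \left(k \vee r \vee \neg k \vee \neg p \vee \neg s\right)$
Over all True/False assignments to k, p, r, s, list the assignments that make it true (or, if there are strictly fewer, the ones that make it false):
is always true.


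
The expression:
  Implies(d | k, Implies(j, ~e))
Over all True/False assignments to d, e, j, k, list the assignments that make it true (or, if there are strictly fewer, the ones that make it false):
is false only for:
  d=False, e=True, j=True, k=True;
  d=True, e=True, j=True, k=False;
  d=True, e=True, j=True, k=True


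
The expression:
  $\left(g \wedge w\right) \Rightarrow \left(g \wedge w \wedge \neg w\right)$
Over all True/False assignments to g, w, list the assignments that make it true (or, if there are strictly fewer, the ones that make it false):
is false only for:
  g=True, w=True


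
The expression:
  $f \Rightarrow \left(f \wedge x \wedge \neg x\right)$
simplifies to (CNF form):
$\neg f$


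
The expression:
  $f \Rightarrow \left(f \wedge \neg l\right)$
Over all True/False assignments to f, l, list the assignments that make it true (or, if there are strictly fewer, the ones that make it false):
is false only for:
  f=True, l=True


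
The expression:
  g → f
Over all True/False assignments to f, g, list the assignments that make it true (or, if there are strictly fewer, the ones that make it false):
is false only for:
  f=False, g=True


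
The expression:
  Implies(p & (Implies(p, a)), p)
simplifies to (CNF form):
True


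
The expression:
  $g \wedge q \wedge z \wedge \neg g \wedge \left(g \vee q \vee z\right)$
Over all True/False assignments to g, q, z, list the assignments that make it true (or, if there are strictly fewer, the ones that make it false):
is never true.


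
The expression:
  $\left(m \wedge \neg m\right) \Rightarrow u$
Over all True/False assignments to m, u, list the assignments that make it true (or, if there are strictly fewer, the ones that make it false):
is always true.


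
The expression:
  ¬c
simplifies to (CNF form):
¬c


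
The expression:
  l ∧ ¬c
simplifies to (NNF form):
l ∧ ¬c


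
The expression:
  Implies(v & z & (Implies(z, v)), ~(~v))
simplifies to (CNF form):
True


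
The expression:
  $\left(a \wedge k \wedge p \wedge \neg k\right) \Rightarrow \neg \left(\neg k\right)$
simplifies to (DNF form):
$\text{True}$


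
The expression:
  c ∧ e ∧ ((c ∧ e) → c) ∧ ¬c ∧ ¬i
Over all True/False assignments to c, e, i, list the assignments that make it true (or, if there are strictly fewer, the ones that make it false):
is never true.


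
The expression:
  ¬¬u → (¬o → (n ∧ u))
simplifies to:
n ∨ o ∨ ¬u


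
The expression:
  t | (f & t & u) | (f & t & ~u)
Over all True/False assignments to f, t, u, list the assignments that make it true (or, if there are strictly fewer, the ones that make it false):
is true only for:
  f=False, t=True, u=False;
  f=False, t=True, u=True;
  f=True, t=True, u=False;
  f=True, t=True, u=True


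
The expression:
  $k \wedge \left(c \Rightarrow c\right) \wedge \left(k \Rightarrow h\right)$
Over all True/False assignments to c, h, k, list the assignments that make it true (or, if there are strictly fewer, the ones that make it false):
is true only for:
  c=False, h=True, k=True;
  c=True, h=True, k=True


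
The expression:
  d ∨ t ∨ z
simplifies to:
d ∨ t ∨ z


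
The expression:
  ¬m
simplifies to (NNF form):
¬m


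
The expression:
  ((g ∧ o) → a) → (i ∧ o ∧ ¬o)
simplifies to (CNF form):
g ∧ o ∧ ¬a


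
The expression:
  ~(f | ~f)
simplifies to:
False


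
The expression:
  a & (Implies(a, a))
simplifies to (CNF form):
a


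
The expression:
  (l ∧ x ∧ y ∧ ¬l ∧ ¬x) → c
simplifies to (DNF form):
True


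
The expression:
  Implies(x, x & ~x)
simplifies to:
~x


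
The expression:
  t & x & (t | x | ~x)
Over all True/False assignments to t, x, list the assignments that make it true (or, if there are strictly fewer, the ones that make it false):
is true only for:
  t=True, x=True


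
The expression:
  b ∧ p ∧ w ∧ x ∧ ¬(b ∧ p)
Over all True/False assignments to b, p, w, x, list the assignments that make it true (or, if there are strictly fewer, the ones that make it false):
is never true.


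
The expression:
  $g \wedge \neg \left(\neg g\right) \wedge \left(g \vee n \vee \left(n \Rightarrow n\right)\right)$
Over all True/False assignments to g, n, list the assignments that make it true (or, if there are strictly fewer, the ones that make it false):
is true only for:
  g=True, n=False;
  g=True, n=True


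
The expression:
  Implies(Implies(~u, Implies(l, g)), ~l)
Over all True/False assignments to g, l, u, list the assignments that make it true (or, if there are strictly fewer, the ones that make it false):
is false only for:
  g=False, l=True, u=True;
  g=True, l=True, u=False;
  g=True, l=True, u=True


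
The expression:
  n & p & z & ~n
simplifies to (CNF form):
False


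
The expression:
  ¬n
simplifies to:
¬n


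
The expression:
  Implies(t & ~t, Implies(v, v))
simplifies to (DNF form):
True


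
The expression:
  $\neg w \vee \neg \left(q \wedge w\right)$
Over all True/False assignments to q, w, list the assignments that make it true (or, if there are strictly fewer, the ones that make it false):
is false only for:
  q=True, w=True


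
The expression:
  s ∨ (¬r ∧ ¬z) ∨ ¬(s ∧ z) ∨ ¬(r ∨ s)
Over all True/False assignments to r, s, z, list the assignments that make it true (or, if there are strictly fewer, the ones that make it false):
is always true.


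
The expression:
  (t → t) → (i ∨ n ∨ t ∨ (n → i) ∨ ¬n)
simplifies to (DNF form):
True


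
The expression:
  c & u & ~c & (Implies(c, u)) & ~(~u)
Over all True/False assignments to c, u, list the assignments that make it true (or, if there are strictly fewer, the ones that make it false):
is never true.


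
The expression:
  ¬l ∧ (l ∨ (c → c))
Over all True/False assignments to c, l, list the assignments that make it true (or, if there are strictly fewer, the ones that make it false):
is true only for:
  c=False, l=False;
  c=True, l=False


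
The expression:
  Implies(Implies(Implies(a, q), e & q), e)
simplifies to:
e | q | ~a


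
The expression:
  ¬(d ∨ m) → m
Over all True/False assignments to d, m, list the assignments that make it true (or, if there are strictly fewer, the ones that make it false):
is false only for:
  d=False, m=False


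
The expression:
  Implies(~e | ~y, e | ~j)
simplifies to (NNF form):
e | ~j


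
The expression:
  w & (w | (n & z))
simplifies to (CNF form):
w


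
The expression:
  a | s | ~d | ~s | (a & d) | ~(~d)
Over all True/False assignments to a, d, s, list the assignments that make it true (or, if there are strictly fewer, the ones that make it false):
is always true.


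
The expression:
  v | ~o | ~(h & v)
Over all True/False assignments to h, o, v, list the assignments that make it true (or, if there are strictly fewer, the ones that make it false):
is always true.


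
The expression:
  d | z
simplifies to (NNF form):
d | z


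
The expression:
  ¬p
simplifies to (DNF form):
¬p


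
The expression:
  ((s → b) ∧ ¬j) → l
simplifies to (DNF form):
j ∨ l ∨ (s ∧ ¬b)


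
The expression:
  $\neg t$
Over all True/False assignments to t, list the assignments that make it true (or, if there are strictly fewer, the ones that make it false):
is true only for:
  t=False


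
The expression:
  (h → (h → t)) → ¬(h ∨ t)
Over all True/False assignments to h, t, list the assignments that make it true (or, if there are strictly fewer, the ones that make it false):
is true only for:
  h=False, t=False;
  h=True, t=False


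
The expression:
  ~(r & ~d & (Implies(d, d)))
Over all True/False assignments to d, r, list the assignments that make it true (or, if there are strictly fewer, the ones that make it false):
is false only for:
  d=False, r=True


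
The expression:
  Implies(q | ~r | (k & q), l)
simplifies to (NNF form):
l | (r & ~q)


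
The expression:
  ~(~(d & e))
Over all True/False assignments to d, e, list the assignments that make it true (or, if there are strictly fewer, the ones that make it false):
is true only for:
  d=True, e=True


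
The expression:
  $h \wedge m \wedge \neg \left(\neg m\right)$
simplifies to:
$h \wedge m$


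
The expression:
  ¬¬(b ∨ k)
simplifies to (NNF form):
b ∨ k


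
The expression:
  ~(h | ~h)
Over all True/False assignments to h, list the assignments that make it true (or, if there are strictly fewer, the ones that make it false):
is never true.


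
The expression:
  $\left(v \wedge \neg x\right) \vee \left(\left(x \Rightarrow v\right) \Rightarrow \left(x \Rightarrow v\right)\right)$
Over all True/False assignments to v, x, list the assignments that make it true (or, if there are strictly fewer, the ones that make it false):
is always true.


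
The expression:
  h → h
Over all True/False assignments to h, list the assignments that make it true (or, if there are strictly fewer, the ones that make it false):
is always true.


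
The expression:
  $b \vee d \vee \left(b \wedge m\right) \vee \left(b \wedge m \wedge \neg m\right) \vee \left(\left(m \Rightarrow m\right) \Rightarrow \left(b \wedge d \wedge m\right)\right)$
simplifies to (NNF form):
$b \vee d$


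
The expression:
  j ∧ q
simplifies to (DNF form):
j ∧ q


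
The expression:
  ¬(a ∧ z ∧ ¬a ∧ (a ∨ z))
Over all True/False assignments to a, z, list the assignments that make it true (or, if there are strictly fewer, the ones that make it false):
is always true.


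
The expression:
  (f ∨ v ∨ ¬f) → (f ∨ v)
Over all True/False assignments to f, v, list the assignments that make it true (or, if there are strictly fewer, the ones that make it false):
is false only for:
  f=False, v=False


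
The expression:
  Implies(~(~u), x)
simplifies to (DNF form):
x | ~u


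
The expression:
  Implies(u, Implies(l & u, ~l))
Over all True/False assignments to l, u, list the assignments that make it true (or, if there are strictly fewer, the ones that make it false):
is false only for:
  l=True, u=True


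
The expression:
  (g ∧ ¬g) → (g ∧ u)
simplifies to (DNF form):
True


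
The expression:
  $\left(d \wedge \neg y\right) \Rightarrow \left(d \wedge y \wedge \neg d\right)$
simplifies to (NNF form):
$y \vee \neg d$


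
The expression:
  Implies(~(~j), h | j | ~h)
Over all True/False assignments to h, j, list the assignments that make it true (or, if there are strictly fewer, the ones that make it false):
is always true.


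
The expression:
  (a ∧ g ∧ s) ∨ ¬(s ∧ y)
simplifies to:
(a ∧ g) ∨ ¬s ∨ ¬y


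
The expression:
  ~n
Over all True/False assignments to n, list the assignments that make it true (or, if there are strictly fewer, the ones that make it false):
is true only for:
  n=False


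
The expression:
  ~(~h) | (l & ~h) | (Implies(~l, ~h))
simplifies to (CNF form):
True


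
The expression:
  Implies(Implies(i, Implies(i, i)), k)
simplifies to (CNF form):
k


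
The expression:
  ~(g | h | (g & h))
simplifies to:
~g & ~h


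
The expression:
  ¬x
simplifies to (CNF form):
¬x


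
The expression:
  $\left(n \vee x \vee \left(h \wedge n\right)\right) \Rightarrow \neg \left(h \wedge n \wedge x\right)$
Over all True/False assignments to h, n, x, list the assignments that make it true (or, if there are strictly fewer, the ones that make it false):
is false only for:
  h=True, n=True, x=True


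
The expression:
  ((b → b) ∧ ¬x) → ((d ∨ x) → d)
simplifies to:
True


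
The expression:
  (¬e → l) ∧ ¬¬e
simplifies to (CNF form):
e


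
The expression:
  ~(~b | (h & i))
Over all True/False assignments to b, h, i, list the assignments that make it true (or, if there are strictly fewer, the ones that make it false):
is true only for:
  b=True, h=False, i=False;
  b=True, h=False, i=True;
  b=True, h=True, i=False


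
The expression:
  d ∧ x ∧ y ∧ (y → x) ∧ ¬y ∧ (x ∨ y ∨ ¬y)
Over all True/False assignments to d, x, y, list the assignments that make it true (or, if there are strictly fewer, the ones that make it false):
is never true.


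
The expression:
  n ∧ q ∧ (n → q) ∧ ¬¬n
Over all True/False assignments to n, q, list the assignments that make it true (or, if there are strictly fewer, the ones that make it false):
is true only for:
  n=True, q=True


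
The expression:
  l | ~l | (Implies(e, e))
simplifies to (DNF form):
True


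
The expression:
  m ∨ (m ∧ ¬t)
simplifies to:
m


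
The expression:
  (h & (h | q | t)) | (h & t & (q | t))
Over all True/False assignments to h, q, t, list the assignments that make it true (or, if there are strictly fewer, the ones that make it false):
is true only for:
  h=True, q=False, t=False;
  h=True, q=False, t=True;
  h=True, q=True, t=False;
  h=True, q=True, t=True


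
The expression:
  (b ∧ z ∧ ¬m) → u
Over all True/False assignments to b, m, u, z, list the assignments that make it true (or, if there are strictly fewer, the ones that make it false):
is false only for:
  b=True, m=False, u=False, z=True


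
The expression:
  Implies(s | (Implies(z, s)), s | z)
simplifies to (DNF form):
s | z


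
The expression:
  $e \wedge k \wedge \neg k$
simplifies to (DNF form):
$\text{False}$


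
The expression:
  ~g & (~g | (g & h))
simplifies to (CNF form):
~g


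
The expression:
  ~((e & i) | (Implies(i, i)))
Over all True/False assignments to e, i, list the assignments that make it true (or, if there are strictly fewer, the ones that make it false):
is never true.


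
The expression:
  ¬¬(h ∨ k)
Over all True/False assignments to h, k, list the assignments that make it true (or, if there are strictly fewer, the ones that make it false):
is false only for:
  h=False, k=False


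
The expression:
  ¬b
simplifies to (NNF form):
¬b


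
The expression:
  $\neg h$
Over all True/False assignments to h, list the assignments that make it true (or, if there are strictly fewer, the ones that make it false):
is true only for:
  h=False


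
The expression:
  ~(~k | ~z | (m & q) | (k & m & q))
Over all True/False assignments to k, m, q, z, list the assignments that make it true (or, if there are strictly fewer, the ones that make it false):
is true only for:
  k=True, m=False, q=False, z=True;
  k=True, m=False, q=True, z=True;
  k=True, m=True, q=False, z=True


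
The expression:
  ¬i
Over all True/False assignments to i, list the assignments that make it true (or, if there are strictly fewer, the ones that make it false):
is true only for:
  i=False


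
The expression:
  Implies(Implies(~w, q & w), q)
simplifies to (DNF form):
q | ~w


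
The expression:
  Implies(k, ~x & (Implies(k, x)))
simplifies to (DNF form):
~k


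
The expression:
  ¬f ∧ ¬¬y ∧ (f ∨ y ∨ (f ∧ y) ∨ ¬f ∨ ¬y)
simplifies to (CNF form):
y ∧ ¬f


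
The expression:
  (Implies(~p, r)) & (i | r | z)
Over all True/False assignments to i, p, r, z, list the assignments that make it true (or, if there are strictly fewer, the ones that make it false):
is false only for:
  i=False, p=False, r=False, z=False;
  i=False, p=False, r=False, z=True;
  i=False, p=True, r=False, z=False;
  i=True, p=False, r=False, z=False;
  i=True, p=False, r=False, z=True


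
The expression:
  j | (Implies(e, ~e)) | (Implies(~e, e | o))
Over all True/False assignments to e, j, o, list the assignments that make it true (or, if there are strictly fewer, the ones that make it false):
is always true.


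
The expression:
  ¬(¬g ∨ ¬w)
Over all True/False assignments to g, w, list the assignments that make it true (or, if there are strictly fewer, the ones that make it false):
is true only for:
  g=True, w=True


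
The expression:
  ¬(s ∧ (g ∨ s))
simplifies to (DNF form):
¬s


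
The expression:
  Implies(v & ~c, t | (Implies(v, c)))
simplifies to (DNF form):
c | t | ~v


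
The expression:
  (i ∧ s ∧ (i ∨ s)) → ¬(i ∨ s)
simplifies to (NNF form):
¬i ∨ ¬s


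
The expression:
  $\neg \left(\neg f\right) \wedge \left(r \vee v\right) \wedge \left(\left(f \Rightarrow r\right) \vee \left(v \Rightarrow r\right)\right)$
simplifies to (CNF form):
$f \wedge r$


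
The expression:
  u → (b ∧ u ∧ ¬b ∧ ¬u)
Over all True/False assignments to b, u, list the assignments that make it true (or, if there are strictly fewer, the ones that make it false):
is true only for:
  b=False, u=False;
  b=True, u=False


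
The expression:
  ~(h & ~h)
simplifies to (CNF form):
True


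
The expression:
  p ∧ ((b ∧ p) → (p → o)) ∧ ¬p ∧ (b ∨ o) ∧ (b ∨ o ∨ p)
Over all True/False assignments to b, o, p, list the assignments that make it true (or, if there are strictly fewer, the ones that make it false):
is never true.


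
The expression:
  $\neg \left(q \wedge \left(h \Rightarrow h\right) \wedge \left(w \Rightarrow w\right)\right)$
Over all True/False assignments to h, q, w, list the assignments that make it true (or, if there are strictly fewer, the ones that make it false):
is true only for:
  h=False, q=False, w=False;
  h=False, q=False, w=True;
  h=True, q=False, w=False;
  h=True, q=False, w=True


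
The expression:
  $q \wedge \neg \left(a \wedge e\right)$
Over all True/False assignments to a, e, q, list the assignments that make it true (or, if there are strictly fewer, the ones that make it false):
is true only for:
  a=False, e=False, q=True;
  a=False, e=True, q=True;
  a=True, e=False, q=True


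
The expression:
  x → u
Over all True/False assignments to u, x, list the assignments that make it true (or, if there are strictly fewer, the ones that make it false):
is false only for:
  u=False, x=True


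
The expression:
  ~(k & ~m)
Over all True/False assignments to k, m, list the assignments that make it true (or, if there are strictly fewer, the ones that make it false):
is false only for:
  k=True, m=False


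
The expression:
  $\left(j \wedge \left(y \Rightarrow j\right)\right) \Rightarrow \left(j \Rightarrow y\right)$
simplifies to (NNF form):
$y \vee \neg j$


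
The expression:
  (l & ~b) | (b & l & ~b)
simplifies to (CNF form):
l & ~b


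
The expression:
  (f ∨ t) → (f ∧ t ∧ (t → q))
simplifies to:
(¬f ∧ ¬t) ∨ (f ∧ q ∧ t)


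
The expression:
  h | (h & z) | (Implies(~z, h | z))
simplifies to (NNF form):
h | z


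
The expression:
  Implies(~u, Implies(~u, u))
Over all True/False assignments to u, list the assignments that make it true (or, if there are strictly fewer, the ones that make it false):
is true only for:
  u=True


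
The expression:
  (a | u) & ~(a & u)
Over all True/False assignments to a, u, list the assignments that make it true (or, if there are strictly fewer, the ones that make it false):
is true only for:
  a=False, u=True;
  a=True, u=False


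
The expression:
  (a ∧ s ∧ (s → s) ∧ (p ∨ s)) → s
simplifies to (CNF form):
True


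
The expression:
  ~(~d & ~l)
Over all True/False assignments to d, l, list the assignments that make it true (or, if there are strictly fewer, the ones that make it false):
is false only for:
  d=False, l=False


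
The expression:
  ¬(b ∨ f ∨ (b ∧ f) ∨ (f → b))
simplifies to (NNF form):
False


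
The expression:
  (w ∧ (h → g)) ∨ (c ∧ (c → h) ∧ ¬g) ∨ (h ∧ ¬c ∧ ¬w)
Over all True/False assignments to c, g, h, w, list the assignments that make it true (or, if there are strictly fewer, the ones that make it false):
is false only for:
  c=False, g=False, h=False, w=False;
  c=False, g=False, h=True, w=True;
  c=False, g=True, h=False, w=False;
  c=True, g=False, h=False, w=False;
  c=True, g=True, h=False, w=False;
  c=True, g=True, h=True, w=False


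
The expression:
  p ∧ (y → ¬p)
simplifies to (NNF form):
p ∧ ¬y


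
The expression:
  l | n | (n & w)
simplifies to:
l | n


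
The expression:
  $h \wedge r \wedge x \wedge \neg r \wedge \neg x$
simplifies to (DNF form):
$\text{False}$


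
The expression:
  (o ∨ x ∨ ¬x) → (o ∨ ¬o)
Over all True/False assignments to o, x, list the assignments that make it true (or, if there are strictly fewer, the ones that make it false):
is always true.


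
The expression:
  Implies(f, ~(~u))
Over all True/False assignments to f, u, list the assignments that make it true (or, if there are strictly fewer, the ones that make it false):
is false only for:
  f=True, u=False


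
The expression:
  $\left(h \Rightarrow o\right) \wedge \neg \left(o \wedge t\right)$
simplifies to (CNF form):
$\left(o \vee \neg h\right) \wedge \left(\neg o \vee \neg t\right)$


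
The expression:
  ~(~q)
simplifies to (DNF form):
q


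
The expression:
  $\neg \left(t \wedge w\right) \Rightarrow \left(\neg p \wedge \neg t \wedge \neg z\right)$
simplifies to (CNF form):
$\left(t \vee \neg p\right) \wedge \left(t \vee \neg z\right) \wedge \left(w \vee \neg t\right)$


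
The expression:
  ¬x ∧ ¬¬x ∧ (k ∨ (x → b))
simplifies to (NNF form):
False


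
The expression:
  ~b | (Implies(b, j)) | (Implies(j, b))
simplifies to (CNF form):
True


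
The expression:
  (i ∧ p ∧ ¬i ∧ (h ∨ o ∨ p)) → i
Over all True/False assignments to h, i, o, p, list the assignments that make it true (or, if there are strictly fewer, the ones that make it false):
is always true.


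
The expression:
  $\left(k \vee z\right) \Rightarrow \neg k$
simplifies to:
$\neg k$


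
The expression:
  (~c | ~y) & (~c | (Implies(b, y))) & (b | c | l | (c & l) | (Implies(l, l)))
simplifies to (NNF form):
~c | (~b & ~y)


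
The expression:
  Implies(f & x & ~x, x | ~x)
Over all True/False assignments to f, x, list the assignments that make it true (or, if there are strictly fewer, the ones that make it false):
is always true.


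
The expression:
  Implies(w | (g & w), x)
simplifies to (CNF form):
x | ~w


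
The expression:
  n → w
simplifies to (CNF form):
w ∨ ¬n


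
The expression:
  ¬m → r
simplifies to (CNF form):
m ∨ r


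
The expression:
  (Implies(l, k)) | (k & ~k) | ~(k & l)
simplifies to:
True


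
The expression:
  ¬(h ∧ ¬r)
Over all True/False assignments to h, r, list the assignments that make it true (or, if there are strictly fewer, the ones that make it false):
is false only for:
  h=True, r=False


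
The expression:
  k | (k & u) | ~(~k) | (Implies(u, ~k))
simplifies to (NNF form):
True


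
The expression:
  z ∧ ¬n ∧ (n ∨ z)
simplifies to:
z ∧ ¬n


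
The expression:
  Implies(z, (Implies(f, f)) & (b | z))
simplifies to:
True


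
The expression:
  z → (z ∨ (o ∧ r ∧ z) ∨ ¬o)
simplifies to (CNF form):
True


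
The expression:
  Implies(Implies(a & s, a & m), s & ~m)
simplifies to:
s & ~m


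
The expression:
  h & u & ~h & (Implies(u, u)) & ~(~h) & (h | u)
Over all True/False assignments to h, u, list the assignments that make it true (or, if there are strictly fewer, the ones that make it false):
is never true.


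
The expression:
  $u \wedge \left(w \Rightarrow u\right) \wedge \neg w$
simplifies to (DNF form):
$u \wedge \neg w$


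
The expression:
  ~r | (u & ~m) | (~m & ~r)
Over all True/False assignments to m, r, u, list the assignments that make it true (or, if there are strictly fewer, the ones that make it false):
is false only for:
  m=False, r=True, u=False;
  m=True, r=True, u=False;
  m=True, r=True, u=True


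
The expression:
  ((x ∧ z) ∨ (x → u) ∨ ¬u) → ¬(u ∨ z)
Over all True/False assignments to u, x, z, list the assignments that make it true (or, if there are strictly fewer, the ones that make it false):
is true only for:
  u=False, x=False, z=False;
  u=False, x=True, z=False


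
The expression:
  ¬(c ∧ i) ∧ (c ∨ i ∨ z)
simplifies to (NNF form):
(¬c ∨ ¬i) ∧ (c ∨ i ∨ z)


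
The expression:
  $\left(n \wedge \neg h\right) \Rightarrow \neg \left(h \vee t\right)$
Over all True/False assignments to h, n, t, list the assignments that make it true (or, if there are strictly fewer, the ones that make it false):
is false only for:
  h=False, n=True, t=True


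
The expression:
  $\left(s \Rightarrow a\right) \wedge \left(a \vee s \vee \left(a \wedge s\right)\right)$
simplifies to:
$a$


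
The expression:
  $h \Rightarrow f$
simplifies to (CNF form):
$f \vee \neg h$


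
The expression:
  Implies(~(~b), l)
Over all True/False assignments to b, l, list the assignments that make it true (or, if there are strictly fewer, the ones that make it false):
is false only for:
  b=True, l=False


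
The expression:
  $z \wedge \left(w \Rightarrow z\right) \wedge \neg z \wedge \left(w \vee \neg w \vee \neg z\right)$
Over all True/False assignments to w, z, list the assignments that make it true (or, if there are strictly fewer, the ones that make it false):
is never true.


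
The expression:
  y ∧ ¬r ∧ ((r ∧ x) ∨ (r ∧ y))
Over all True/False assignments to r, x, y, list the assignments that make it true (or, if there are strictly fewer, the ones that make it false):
is never true.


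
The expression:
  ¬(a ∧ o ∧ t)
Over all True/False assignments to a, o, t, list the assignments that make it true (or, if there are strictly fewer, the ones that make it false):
is false only for:
  a=True, o=True, t=True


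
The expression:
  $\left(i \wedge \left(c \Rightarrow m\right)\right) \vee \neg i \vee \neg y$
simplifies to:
$m \vee \neg c \vee \neg i \vee \neg y$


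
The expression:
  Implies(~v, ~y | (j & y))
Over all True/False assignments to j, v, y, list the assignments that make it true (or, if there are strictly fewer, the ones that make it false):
is false only for:
  j=False, v=False, y=True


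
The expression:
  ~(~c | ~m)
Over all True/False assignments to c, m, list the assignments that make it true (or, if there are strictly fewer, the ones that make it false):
is true only for:
  c=True, m=True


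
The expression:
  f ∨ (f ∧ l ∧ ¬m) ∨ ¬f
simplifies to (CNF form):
True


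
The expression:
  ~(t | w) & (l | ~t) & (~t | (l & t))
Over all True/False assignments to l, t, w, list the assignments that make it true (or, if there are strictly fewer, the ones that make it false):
is true only for:
  l=False, t=False, w=False;
  l=True, t=False, w=False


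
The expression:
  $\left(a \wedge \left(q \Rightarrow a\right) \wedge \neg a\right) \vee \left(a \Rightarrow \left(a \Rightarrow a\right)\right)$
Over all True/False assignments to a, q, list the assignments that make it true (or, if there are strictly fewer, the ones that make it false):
is always true.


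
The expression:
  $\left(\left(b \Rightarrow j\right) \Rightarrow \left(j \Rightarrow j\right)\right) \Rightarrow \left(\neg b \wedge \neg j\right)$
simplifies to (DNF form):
$\neg b \wedge \neg j$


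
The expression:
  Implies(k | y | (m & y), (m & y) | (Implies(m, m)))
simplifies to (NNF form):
True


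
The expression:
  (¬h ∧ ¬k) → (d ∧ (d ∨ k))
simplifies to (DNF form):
d ∨ h ∨ k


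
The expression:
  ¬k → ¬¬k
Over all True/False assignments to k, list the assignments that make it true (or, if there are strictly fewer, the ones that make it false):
is true only for:
  k=True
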